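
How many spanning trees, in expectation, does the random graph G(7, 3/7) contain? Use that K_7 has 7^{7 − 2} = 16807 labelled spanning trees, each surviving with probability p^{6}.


K_7 has 7^{7 − 2} = 16807 labelled spanning trees.
For each such spanning tree H, let X_H = 1 if all 6 edges of H are present in G. Then P[X_H = 1] = p^{6} = (3/7)^{6} = 729/117649.
Summing the indicators: E[X] = Σ_H E[X_H] = 16807 · p^{6} = 16807 · 729/117649 = 729/7.
Numerically: E[X] ≈ 104.

E[X] = 16807 · (3/7)^{6} = 729/7 ≈ 104.


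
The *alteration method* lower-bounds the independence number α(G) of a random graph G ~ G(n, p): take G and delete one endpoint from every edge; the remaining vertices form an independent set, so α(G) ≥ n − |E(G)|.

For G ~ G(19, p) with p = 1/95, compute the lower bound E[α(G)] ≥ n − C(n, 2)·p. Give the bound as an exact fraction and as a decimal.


E[|E(G)|] = C(19, 2)·p = 171 · (1/95) = 9/5.
E[α(G)] ≥ n − E[|E(G)|] = 19 − 9/5 = 86/5.
Numerically: ≈ 17.2000.
(This is only a lower bound; the true E[α(G)] may be larger.)

E[α(G)] ≥ 86/5 ≈ 17.2000.


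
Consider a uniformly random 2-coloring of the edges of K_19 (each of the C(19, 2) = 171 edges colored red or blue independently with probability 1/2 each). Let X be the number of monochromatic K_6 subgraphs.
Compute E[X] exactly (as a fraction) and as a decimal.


Let X = Σ_S X_S over the C(19, 6) = 27132 subsets S of size 6, where X_S = 1 if the K_6 on S is monochromatic.
For a fixed S, the K_6 on S has C(6, 2) = 15 edges. P[all 15 edges red] = (1/2)^15, and likewise for blue, so P[monochromatic] = 2·(1/2)^15 = 2^{1 − 15} = 1/16384.
By linearity of expectation: E[X] = C(19, 6) · 2^{1 − 15} = 27132 · 1/16384 = 6783/4096.
Numerically: E[X] ≈ 1.656.

E[X] = C(19,6)·2^(1−C(6,2)) = 6783/4096 ≈ 1.656.


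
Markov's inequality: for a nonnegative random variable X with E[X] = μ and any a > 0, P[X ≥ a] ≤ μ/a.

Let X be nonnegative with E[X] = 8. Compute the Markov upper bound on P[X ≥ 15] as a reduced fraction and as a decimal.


μ = E[X] = 8, a = 15.
Markov: P[X ≥ 15] ≤ μ/a = (8)/15 = 8/15.
Numerically: ≈ 0.533333.
(Since a = 15 > μ = 8.000000, the bound 8/15 is < 1 and informative.)

P[X ≥ 15] ≤ 8/15 ≈ 0.533333.


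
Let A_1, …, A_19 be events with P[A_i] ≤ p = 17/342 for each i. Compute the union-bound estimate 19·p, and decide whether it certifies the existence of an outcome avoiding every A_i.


Union bound: P[∪_{i=1}^{19} A_i] ≤ Σ_i P[A_i] ≤ 19·p = 19·(17/342) = 17/18.
Numerically: 17/18 ≈ 0.9444.
Is 17/18 < 1? YES.
Since P[∪ A_i] ≤ 17/18 < 1, the complement has P[∩ A_i^c] ≥ 1 − 17/18 = 1/18 > 0, so some outcome avoids every A_i.

19·p = 17/18 ≈ 0.9444; existence CERTIFIED by the union bound.


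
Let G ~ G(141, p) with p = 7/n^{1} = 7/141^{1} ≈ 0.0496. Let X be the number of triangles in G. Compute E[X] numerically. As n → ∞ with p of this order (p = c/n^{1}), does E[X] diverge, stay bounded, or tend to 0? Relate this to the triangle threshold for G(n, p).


Number of potential triangles: C(141, 3) = 457310.
Each occurs with probability p³ ≈ (0.0496)³ ≈ 1.22359e-04.
By linearity: E[X] = C(141, 3)·p³ ≈ 457310 · 1.22359e-04 ≈ 55.956.
Here α = 1, so p = 7/n is exactly at the triangle threshold p ~ 1/n. Asymptotically E[X] → c³/6 = 7³/6 = 343/6 ≈ 57.167, a bounded constant. In this regime the triangle count is asymptotically Poisson(c³/6).

E[X] ≈ 55.956; in regime p = Θ(1/n^{1}) E[X] stays bounded (at the triangle threshold p ~ 1/n).


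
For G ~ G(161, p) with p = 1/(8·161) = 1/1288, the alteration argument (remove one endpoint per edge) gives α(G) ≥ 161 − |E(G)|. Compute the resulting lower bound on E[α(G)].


E[|E(G)|] = C(161, 2)·p = 12880 · (1/1288) = 10.
E[α(G)] ≥ n − E[|E(G)|] = 161 − 10 = 151.
Numerically: ≈ 151.0000.
(This is only a lower bound; the true E[α(G)] may be larger.)

E[α(G)] ≥ 151 ≈ 151.0000.


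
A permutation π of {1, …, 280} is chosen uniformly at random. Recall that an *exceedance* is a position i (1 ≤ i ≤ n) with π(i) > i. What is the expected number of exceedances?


Write X = Σ_{i=1}^{280} X_i, where X_i = 1_{π(i) > i}.
For each fixed i, π(i) is uniform over {1, …, 280} (marginal of a uniform permutation), so P[π(i) > i] = (n − i)/n. Summing: Σ_{i=1}^{280} (n − i)/n = (0 + 1 + … + 279)/280 = 280(280 − 1)/(2·280) = (280 − 1)/2.
Hence E[X] = Σ_{i=1}^{280} (280 − i)/280 = 279/2 ≈ 139.50000.

E[X] = 279/2 = 139.50000.


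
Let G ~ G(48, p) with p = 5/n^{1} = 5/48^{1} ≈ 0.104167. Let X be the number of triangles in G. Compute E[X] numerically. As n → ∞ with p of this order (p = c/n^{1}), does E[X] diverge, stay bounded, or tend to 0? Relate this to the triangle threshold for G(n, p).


Number of potential triangles: C(48, 3) = 17296.
Each occurs with probability p³ ≈ (0.104167)³ ≈ 1.13028067e-03.
By linearity: E[X] = C(48, 3)·p³ ≈ 17296 · 1.13028067e-03 ≈ 19.549334.
Here α = 1, so p = 5/n is exactly at the triangle threshold p ~ 1/n. Asymptotically E[X] → c³/6 = 5³/6 = 125/6 ≈ 20.833333, a bounded constant. In this regime the triangle count is asymptotically Poisson(c³/6).

E[X] ≈ 19.549334; in regime p = Θ(1/n^{1}) E[X] stays bounded (at the triangle threshold p ~ 1/n).


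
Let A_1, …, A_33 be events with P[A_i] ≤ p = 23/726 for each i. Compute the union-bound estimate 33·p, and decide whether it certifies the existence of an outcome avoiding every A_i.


Union bound: P[∪_{i=1}^{33} A_i] ≤ Σ_i P[A_i] ≤ 33·p = 33·(23/726) = 23/22.
Numerically: 23/22 ≈ 1.0455.
Is 23/22 < 1? NO.
Since the bound 23/22 is ≥ 1, the union bound is uninformative here; it does NOT by itself certify existence.

33·p = 23/22 ≈ 1.0455; existence NOT certified by the union bound.


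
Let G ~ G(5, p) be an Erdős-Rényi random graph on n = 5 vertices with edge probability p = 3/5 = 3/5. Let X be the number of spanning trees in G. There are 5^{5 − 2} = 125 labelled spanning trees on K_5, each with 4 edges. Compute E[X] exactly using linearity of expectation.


K_5 has 5^{5 − 2} = 125 labelled spanning trees.
For each such spanning tree H, let X_H = 1 if all 4 edges of H are present in G. Then P[X_H = 1] = p^{4} = (3/5)^{4} = 81/625.
By linearity of expectation: E[X] = Σ_H E[X_H] = 125 · p^{4} = 125 · 81/625 = 81/5.
Numerically: E[X] ≈ 16.2.

E[X] = 125 · (3/5)^{4} = 81/5 ≈ 16.2.


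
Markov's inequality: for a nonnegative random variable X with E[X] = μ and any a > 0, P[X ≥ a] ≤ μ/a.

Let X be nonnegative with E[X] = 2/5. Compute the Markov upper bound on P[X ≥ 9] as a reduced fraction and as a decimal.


μ = E[X] = 2/5, a = 9.
Markov: P[X ≥ 9] ≤ μ/a = (2/5)/9 = 2/45.
Numerically: ≈ 0.044444.
(Since a = 9 > μ = 0.400000, the bound 2/45 is < 1 and informative.)

P[X ≥ 9] ≤ 2/45 ≈ 0.044444.


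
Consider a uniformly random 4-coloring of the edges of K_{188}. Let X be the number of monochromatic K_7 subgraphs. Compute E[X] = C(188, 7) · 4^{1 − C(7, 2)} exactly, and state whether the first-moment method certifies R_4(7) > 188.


E[X] = C(188, 7) · 4^{1 − 21} = 1470936391496 · 4^{−20} = 1470936391496/1099511627776.
As a reduced fraction: E[X] = 183867048937/137438953472 ≈ 1.3378089.
Is E[X] < 1? NO.
Since E[X] ≥ 1, the first-moment bound is inconclusive at n = 188; it does NOT by itself certify R_4(7) > 188.

E[X] = 183867048937/137438953472 ≈ 1.3378089; E[X] ≥ 1; first-moment method inconclusive here.


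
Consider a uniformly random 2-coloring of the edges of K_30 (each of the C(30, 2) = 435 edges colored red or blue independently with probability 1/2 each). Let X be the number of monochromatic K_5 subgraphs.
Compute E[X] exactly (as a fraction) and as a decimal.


Let X = Σ_S X_S over the C(30, 5) = 142506 subsets S of size 5, where X_S = 1 if the K_5 on S is monochromatic.
For a fixed S, the K_5 on S has C(5, 2) = 10 edges. P[all 10 edges red] = (1/2)^10, and likewise for blue, so P[monochromatic] = 2·(1/2)^10 = 2^{1 − 10} = 1/512.
Summing: E[X] = C(30, 5) · 2^{1 − 10} = 142506 · 1/512 = 71253/256.
Numerically: E[X] ≈ 278.332031.

E[X] = C(30,5)·2^(1−C(5,2)) = 71253/256 ≈ 278.332031.


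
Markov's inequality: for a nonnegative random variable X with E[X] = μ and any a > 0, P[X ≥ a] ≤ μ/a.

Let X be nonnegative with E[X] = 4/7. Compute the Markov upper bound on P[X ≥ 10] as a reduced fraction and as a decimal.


μ = E[X] = 4/7, a = 10.
Markov: P[X ≥ 10] ≤ μ/a = (4/7)/10 = 2/35.
Numerically: ≈ 0.057.
(Since a = 10 > μ = 0.571, the bound 2/35 is < 1 and informative.)

P[X ≥ 10] ≤ 2/35 ≈ 0.057.


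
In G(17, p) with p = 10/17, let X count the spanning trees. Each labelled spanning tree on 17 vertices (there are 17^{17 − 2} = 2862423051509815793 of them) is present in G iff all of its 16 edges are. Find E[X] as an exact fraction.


K_17 has 17^{17 − 2} = 2862423051509815793 labelled spanning trees.
For each such spanning tree H, let X_H = 1 if all 16 edges of H are present in G. Then P[X_H = 1] = p^{16} = (10/17)^{16} = 10000000000000000/48661191875666868481.
Summing the indicators: E[X] = Σ_H E[X_H] = 2862423051509815793 · p^{16} = 2862423051509815793 · 10000000000000000/48661191875666868481 = 10000000000000000/17.
Numerically: E[X] ≈ 5.882e+14.

E[X] = 2862423051509815793 · (10/17)^{16} = 10000000000000000/17 ≈ 5.882e+14.


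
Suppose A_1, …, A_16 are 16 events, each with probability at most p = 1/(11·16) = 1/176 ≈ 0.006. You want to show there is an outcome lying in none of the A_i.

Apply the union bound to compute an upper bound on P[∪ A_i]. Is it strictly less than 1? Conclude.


Union bound: P[∪_{i=1}^{16} A_i] ≤ Σ_i P[A_i] ≤ 16·p = 16·(1/176) = 1/11.
Numerically: 1/11 ≈ 0.091.
Is 1/11 < 1? YES.
Since P[∪ A_i] ≤ 1/11 < 1, the complement has P[∩ A_i^c] ≥ 1 − 1/11 = 10/11 > 0, so some outcome avoids every A_i.

16·p = 1/11 ≈ 0.091; existence CERTIFIED by the union bound.


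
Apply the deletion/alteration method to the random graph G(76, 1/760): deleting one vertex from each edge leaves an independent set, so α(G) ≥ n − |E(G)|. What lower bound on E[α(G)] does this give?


E[|E(G)|] = C(76, 2)·p = 2850 · (1/760) = 15/4.
E[α(G)] ≥ n − E[|E(G)|] = 76 − 15/4 = 289/4.
Numerically: ≈ 72.250000.
(This is only a lower bound; the true E[α(G)] may be larger.)

E[α(G)] ≥ 289/4 ≈ 72.250000.


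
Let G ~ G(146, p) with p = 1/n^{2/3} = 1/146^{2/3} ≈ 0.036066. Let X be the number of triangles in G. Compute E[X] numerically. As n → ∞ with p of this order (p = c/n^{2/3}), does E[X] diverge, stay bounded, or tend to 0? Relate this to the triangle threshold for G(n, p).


Number of potential triangles: C(146, 3) = 508080.
Each occurs with probability p³ ≈ (0.036066)³ ≈ 4.6913117e-05.
By linearity: E[X] = C(146, 3)·p³ ≈ 508080 · 4.6913117e-05 ≈ 23.83562.
Since α = 2/3 < 1, p = c/n^{2/3} ≫ 1/n is above the triangle threshold p ~ 1/n. Asymptotically E[X] ~ (c³/6)·n^{3(1−α)} = (1³/6)·n^{1} → ∞; triangles are abundant w.h.p.

E[X] ≈ 23.83562; in regime p = Θ(1/n^{2/3}) E[X] diverges (above the triangle threshold p ~ 1/n).


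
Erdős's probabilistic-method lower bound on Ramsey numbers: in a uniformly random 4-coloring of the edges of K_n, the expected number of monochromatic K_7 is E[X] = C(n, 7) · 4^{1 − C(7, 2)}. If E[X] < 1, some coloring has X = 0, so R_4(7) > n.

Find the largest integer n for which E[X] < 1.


We need C(n, 7) · 4^{1 − 21} < 1, i.e. C(n, 7) < 4^{21 − 1} = 1099511627776.
Check values of n near the boundary:
  n = 177: C(177, 7) = 957664425960; 957664425960 < 1099511627776? YES
  n = 178: C(178, 7) = 996867063280; 996867063280 < 1099511627776? YES
  n = 179: C(179, 7) = 1037437234460; 1037437234460 < 1099511627776? YES
  n = 180: C(180, 7) = 1079414463600; 1079414463600 < 1099511627776? YES
  n = 181: C(181, 7) = 1122839183400; 1122839183400 < 1099511627776? NO
The largest n with C(n, 7) < 1099511627776 is n = 180 (where E[X] = 67463403975/68719476736 ≈ 0.982). Hence R_4(7) > 180, i.e. R_4(7) ≥ 181.

Largest n = 180; hence R_4(7) > 180.


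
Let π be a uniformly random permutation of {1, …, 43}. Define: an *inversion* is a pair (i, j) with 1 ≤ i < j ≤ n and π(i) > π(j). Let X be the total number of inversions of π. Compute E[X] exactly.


Write X = Σ X_I over the C(43, 2) = 903 pairs i < j, with X_I the indicator of one inversion.
There are 903 indicators.
For each fixed pair i < j, the values π(i) and π(j) are two distinct elements of {1, …, 43} in uniformly random order; by symmetry P[π(i) > π(j)] = 1/2.
By linearity: E[X] = 903 · (1/2) = C(43, 2) · (1/2) = 903/2 = 903/2 ≈ 451.500.

E[X] = 903/2 = 451.500.


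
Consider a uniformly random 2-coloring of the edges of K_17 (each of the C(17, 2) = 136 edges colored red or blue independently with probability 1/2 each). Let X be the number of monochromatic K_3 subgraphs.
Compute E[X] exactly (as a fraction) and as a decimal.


Let X = Σ_S X_S over the C(17, 3) = 680 subsets S of size 3, where X_S = 1 if the K_3 on S is monochromatic.
For a fixed S, the K_3 on S has C(3, 2) = 3 edges. P[all 3 edges red] = (1/2)^3, and likewise for blue, so P[monochromatic] = 2·(1/2)^3 = 2^{1 − 3} = 1/4.
Summing: E[X] = C(17, 3) · 2^{1 − 3} = 680 · 1/4 = 170.
Numerically: E[X] ≈ 170.000.

E[X] = C(17,3)·2^(1−C(3,2)) = 170 ≈ 170.000.


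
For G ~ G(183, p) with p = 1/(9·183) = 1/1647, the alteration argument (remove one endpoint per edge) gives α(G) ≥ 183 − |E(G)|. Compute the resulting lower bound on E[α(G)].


E[|E(G)|] = C(183, 2)·p = 16653 · (1/1647) = 91/9.
E[α(G)] ≥ n − E[|E(G)|] = 183 − 91/9 = 1556/9.
Numerically: ≈ 172.88889.
(This is only a lower bound; the true E[α(G)] may be larger.)

E[α(G)] ≥ 1556/9 ≈ 172.88889.


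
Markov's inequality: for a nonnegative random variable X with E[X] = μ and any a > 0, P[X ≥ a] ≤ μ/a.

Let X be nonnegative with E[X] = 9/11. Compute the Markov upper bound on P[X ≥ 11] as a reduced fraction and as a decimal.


μ = E[X] = 9/11, a = 11.
Markov: P[X ≥ 11] ≤ μ/a = (9/11)/11 = 9/121.
Numerically: ≈ 0.07438.
(Since a = 11 > μ = 0.81818, the bound 9/121 is < 1 and informative.)

P[X ≥ 11] ≤ 9/121 ≈ 0.07438.


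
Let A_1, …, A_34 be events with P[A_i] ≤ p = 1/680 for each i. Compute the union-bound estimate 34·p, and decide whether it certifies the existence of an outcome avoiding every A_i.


Union bound: P[∪_{i=1}^{34} A_i] ≤ Σ_i P[A_i] ≤ 34·p = 34·(1/680) = 1/20.
Numerically: 1/20 ≈ 0.050000.
Is 1/20 < 1? YES.
Since P[∪ A_i] ≤ 1/20 < 1, the complement has P[∩ A_i^c] ≥ 1 − 1/20 = 19/20 > 0, so some outcome avoids every A_i.

34·p = 1/20 ≈ 0.050000; existence CERTIFIED by the union bound.


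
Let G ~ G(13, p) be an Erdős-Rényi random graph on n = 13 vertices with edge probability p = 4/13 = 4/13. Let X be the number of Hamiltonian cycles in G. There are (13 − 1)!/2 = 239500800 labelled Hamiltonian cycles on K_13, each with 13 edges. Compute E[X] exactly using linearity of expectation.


K_13 has (13 − 1)!/2 = 239500800 labelled Hamiltonian cycles.
For each such Hamiltonian cycle H, let X_H = 1 if all 13 edges of H are present in G. Then P[X_H = 1] = p^{13} = (4/13)^{13} = 67108864/302875106592253.
By linearity: E[X] = Σ_H E[X_H] = 239500800 · p^{13} = 239500800 · 67108864/302875106592253 = 16072626615091200/302875106592253.
Numerically: E[X] ≈ 53.1.

E[X] = 239500800 · (4/13)^{13} = 16072626615091200/302875106592253 ≈ 53.1.


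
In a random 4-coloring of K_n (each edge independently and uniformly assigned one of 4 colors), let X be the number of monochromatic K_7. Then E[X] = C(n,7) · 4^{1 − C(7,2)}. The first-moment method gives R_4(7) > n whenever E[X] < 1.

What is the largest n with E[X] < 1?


We need C(n, 7) · 4^{1 − 21} < 1, i.e. C(n, 7) < 4^{21 − 1} = 1099511627776.
Check values of n near the boundary:
  n = 175: C(175, 7) = 883208107275; 883208107275 < 1099511627776? YES
  n = 176: C(176, 7) = 919790691600; 919790691600 < 1099511627776? YES
  n = 177: C(177, 7) = 957664425960; 957664425960 < 1099511627776? YES
  n = 178: C(178, 7) = 996867063280; 996867063280 < 1099511627776? YES
  n = 179: C(179, 7) = 1037437234460; 1037437234460 < 1099511627776? YES
  n = 180: C(180, 7) = 1079414463600; 1079414463600 < 1099511627776? YES
  n = 181: C(181, 7) = 1122839183400; 1122839183400 < 1099511627776? NO
  n = 182: C(182, 7) = 1167752750736; 1167752750736 < 1099511627776? NO
The largest n with C(n, 7) < 1099511627776 is n = 180 (where E[X] = 67463403975/68719476736 ≈ 0.98172). Hence R_4(7) > 180, i.e. R_4(7) ≥ 181.

Largest n = 180; hence R_4(7) > 180.


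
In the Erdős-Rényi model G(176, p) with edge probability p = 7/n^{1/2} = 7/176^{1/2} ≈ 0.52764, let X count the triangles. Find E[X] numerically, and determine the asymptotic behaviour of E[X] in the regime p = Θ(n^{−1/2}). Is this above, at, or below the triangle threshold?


Number of potential triangles: C(176, 3) = 893200.
Each occurs with probability p³ ≈ (0.52764)³ ≈ 1.4690112e-01.
By linearity: E[X] = C(176, 3)·p³ ≈ 893200 · 1.4690112e-01 ≈ 131212.08382.
Since α = 1/2 < 1, p = c/n^{1/2} ≫ 1/n is above the triangle threshold p ~ 1/n. Asymptotically E[X] ~ (c³/6)·n^{3(1−α)} = (7³/6)·n^{1.5} → ∞; triangles are abundant w.h.p.

E[X] ≈ 131212.08382; in regime p = Θ(1/n^{1/2}) E[X] diverges (above the triangle threshold p ~ 1/n).


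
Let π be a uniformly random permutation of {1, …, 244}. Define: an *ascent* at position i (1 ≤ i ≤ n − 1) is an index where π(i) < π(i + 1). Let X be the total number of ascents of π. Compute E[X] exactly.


Write X = Σ X_I over i = 1, …, 243, with X_I the indicator of one ascent.
There are 243 indicators.
For each fixed i, the pair (π(i), π(i+1)) is a uniformly random ordered pair of distinct values from {1, …, 244}; by symmetry P[π(i) < π(i+1)] = 1/2.
By linearity: E[X] = 243 · (1/2) = (244 − 1) · (1/2) = 243/2 ≈ 121.50000.

E[X] = 243/2 = 121.50000.


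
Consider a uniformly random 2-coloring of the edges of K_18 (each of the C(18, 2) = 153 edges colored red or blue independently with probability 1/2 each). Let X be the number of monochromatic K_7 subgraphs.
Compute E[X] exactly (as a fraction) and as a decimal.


Let X = Σ_S X_S over the C(18, 7) = 31824 subsets S of size 7, where X_S = 1 if the K_7 on S is monochromatic.
For a fixed S, the K_7 on S has C(7, 2) = 21 edges. P[all 21 edges red] = (1/2)^21, and likewise for blue, so P[monochromatic] = 2·(1/2)^21 = 2^{1 − 21} = 1/1048576.
By linearity: E[X] = C(18, 7) · 2^{1 − 21} = 31824 · 1/1048576 = 1989/65536.
Numerically: E[X] ≈ 0.03035.

E[X] = C(18,7)·2^(1−C(7,2)) = 1989/65536 ≈ 0.03035.


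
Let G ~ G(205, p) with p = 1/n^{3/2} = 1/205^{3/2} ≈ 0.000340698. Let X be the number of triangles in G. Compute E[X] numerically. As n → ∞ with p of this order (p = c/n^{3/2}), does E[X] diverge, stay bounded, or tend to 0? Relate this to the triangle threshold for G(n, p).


Number of potential triangles: C(205, 3) = 1414910.
Each occurs with probability p³ ≈ (0.000340698)³ ≈ 3.95464611e-11.
By linearity: E[X] = C(205, 3)·p³ ≈ 1414910 · 3.95464611e-11 ≈ 0.000056.
Since α = 3/2 > 1, p = c/n^{3/2} = o(1/n) is below the triangle threshold p ~ 1/n. Asymptotically E[X] ~ (c³/6)·n^{3(1−α)} = (1³/6)·n^{-1.5} → 0, so by Markov's inequality G has no triangles w.h.p.

E[X] ≈ 0.000056; in regime p = Θ(1/n^{3/2}) E[X] tends to 0 (below the triangle threshold p ~ 1/n).


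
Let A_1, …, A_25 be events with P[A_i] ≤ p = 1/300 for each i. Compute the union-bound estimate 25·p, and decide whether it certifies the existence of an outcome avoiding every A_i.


Union bound: P[∪_{i=1}^{25} A_i] ≤ Σ_i P[A_i] ≤ 25·p = 25·(1/300) = 1/12.
Numerically: 1/12 ≈ 0.083.
Is 1/12 < 1? YES.
Since P[∪ A_i] ≤ 1/12 < 1, the complement has P[∩ A_i^c] ≥ 1 − 1/12 = 11/12 > 0, so some outcome avoids every A_i.

25·p = 1/12 ≈ 0.083; existence CERTIFIED by the union bound.


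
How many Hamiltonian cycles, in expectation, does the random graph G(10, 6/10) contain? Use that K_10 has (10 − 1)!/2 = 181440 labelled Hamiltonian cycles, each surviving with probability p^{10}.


K_10 has (10 − 1)!/2 = 181440 labelled Hamiltonian cycles.
For each such Hamiltonian cycle H, let X_H = 1 if all 10 edges of H are present in G. Then P[X_H = 1] = p^{10} = (3/5)^{10} = 59049/9765625.
By linearity: E[X] = Σ_H E[X_H] = 181440 · p^{10} = 181440 · 59049/9765625 = 2142770112/1953125.
Numerically: E[X] ≈ 1.1e+03.

E[X] = 181440 · (3/5)^{10} = 2142770112/1953125 ≈ 1.1e+03.


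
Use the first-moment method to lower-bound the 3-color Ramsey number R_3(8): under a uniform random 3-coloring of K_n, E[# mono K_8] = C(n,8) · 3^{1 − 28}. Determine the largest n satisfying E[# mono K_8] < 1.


We need C(n, 8) · 3^{1 − 28} < 1, i.e. C(n, 8) < 3^{28 − 1} = 7625597484987.
Check values of n near the boundary:
  n = 153: C(153, 8) = 6183023199255; 6183023199255 < 7625597484987? YES
  n = 154: C(154, 8) = 6521818990995; 6521818990995 < 7625597484987? YES
  n = 155: C(155, 8) = 6876747915675; 6876747915675 < 7625597484987? YES
  n = 156: C(156, 8) = 7248464019225; 7248464019225 < 7625597484987? YES
  n = 157: C(157, 8) = 7637643295425; 7637643295425 < 7625597484987? NO
The largest n with C(n, 8) < 7625597484987 is n = 156 (where E[X] = 805384891025/847288609443 ≈ 0.9505437). Hence R_3(8) > 156, i.e. R_3(8) ≥ 157.

Largest n = 156; hence R_3(8) > 156.


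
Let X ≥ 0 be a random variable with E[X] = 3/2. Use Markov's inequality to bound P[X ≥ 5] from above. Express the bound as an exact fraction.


μ = E[X] = 3/2, a = 5.
Markov: P[X ≥ 5] ≤ μ/a = (3/2)/5 = 3/10.
Numerically: ≈ 0.300.
(Since a = 5 > μ = 1.500, the bound 3/10 is < 1 and informative.)

P[X ≥ 5] ≤ 3/10 ≈ 0.300.


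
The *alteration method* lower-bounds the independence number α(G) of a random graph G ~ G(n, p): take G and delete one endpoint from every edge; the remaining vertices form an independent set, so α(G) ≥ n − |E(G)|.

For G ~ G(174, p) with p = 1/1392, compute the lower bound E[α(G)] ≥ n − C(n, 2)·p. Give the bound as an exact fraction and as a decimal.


E[|E(G)|] = C(174, 2)·p = 15051 · (1/1392) = 173/16.
E[α(G)] ≥ n − E[|E(G)|] = 174 − 173/16 = 2611/16.
Numerically: ≈ 163.188.
(This is only a lower bound; the true E[α(G)] may be larger.)

E[α(G)] ≥ 2611/16 ≈ 163.188.


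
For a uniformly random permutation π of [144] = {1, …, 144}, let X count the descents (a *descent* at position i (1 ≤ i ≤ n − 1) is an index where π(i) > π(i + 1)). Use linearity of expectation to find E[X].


Write X = Σ X_I over i = 1, …, 143, with X_I the indicator of one descent.
There are 143 indicators.
For each fixed i, the pair (π(i), π(i+1)) is a uniformly random ordered pair of distinct values from {1, …, 144}; by symmetry P[π(i) > π(i+1)] = 1/2.
By linearity: E[X] = 143 · (1/2) = (144 − 1) · (1/2) = 143/2 ≈ 71.500.

E[X] = 143/2 = 71.500.


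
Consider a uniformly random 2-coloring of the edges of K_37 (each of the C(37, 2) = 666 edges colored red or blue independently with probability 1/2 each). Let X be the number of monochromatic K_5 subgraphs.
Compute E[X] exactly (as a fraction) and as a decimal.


Let X = Σ_S X_S over the C(37, 5) = 435897 subsets S of size 5, where X_S = 1 if the K_5 on S is monochromatic.
For a fixed S, the K_5 on S has C(5, 2) = 10 edges. P[all 10 edges red] = (1/2)^10, and likewise for blue, so P[monochromatic] = 2·(1/2)^10 = 2^{1 − 10} = 1/512.
By linearity: E[X] = C(37, 5) · 2^{1 − 10} = 435897 · 1/512 = 435897/512.
Numerically: E[X] ≈ 851.361.

E[X] = C(37,5)·2^(1−C(5,2)) = 435897/512 ≈ 851.361.


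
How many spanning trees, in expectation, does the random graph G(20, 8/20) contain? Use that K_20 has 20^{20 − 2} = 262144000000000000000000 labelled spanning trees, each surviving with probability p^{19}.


K_20 has 20^{20 − 2} = 262144000000000000000000 labelled spanning trees.
For each such spanning tree H, let X_H = 1 if all 19 edges of H are present in G. Then P[X_H = 1] = p^{19} = (2/5)^{19} = 524288/19073486328125.
Summing the indicators: E[X] = Σ_H E[X_H] = 262144000000000000000000 · p^{19} = 262144000000000000000000 · 524288/19073486328125 = 36028797018963968/5.
Numerically: E[X] ≈ 7.21e+15.

E[X] = 262144000000000000000000 · (2/5)^{19} = 36028797018963968/5 ≈ 7.21e+15.


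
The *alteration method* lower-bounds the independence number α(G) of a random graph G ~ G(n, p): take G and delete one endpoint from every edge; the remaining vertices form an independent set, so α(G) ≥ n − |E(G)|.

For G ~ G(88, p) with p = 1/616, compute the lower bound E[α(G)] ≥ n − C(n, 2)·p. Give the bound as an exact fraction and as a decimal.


E[|E(G)|] = C(88, 2)·p = 3828 · (1/616) = 87/14.
E[α(G)] ≥ n − E[|E(G)|] = 88 − 87/14 = 1145/14.
Numerically: ≈ 81.78571.
(This is only a lower bound; the true E[α(G)] may be larger.)

E[α(G)] ≥ 1145/14 ≈ 81.78571.


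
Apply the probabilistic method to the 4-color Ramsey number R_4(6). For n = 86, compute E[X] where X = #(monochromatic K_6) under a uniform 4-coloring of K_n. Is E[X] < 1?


E[X] = C(86, 6) · 4^{1 − 15} = 470155077 · 4^{−14} = 470155077/268435456.
As a reduced fraction: E[X] = 470155077/268435456 ≈ 1.7514641.
Is E[X] < 1? NO.
Since E[X] ≥ 1, the first-moment bound is inconclusive at n = 86; it does NOT by itself certify R_4(6) > 86.

E[X] = 470155077/268435456 ≈ 1.7514641; E[X] ≥ 1; first-moment method inconclusive here.


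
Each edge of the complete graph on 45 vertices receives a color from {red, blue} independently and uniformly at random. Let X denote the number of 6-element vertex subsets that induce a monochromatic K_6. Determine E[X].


Let X = Σ_S X_S over the C(45, 6) = 8145060 subsets S of size 6, where X_S = 1 if the K_6 on S is monochromatic.
For a fixed S, the K_6 on S has C(6, 2) = 15 edges. P[all 15 edges red] = (1/2)^15, and likewise for blue, so P[monochromatic] = 2·(1/2)^15 = 2^{1 − 15} = 1/16384.
Summing: E[X] = C(45, 6) · 2^{1 − 15} = 8145060 · 1/16384 = 2036265/4096.
Numerically: E[X] ≈ 497.1350.

E[X] = C(45,6)·2^(1−C(6,2)) = 2036265/4096 ≈ 497.1350.


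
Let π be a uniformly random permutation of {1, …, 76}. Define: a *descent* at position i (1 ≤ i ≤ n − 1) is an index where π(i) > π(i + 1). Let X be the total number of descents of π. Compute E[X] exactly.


Write X = Σ X_I over i = 1, …, 75, with X_I the indicator of one descent.
There are 75 indicators.
For each fixed i, the pair (π(i), π(i+1)) is a uniformly random ordered pair of distinct values from {1, …, 76}; by symmetry P[π(i) > π(i+1)] = 1/2.
By linearity: E[X] = 75 · (1/2) = (76 − 1) · (1/2) = 75/2 ≈ 37.500.

E[X] = 75/2 = 37.500.


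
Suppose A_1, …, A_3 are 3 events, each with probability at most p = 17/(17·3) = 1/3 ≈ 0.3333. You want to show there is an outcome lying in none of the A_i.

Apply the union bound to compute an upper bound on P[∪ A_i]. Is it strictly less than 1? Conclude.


Union bound: P[∪_{i=1}^{3} A_i] ≤ Σ_i P[A_i] ≤ 3·p = 3·(1/3) = 1.
Numerically: 1 ≈ 1.0000.
Is 1 < 1? NO.
Since the bound 1 is ≥ 1, the union bound is uninformative here; it does NOT by itself certify existence.

3·p = 1 ≈ 1.0000; existence NOT certified by the union bound.


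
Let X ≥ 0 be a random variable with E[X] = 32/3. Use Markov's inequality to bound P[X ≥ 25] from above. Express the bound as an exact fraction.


μ = E[X] = 32/3, a = 25.
Markov: P[X ≥ 25] ≤ μ/a = (32/3)/25 = 32/75.
Numerically: ≈ 0.427.
(Since a = 25 > μ = 10.667, the bound 32/75 is < 1 and informative.)

P[X ≥ 25] ≤ 32/75 ≈ 0.427.


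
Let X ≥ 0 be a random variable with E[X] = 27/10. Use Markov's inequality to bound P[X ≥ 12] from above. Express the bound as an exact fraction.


μ = E[X] = 27/10, a = 12.
Markov: P[X ≥ 12] ≤ μ/a = (27/10)/12 = 9/40.
Numerically: ≈ 0.22500.
(Since a = 12 > μ = 2.70000, the bound 9/40 is < 1 and informative.)

P[X ≥ 12] ≤ 9/40 ≈ 0.22500.


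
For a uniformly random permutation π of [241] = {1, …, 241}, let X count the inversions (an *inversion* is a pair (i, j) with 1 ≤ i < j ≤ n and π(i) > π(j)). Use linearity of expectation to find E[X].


Write X = Σ X_I over the C(241, 2) = 28920 pairs i < j, with X_I the indicator of one inversion.
There are 28920 indicators.
For each fixed pair i < j, the values π(i) and π(j) are two distinct elements of {1, …, 241} in uniformly random order; by symmetry P[π(i) > π(j)] = 1/2.
By linearity: E[X] = 28920 · (1/2) = C(241, 2) · (1/2) = 28920/2 = 14460 ≈ 14460.00000.

E[X] = 14460 = 14460.00000.


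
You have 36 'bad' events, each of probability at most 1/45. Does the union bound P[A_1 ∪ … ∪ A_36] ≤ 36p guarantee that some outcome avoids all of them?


Union bound: P[∪_{i=1}^{36} A_i] ≤ Σ_i P[A_i] ≤ 36·p = 36·(1/45) = 4/5.
Numerically: 4/5 ≈ 0.800000.
Is 4/5 < 1? YES.
Since P[∪ A_i] ≤ 4/5 < 1, the complement has P[∩ A_i^c] ≥ 1 − 4/5 = 1/5 > 0, so some outcome avoids every A_i.

36·p = 4/5 ≈ 0.800000; existence CERTIFIED by the union bound.


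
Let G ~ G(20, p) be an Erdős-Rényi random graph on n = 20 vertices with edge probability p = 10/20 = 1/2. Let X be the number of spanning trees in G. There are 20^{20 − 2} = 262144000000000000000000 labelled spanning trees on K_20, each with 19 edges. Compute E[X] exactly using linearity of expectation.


K_20 has 20^{20 − 2} = 262144000000000000000000 labelled spanning trees.
For each such spanning tree H, let X_H = 1 if all 19 edges of H are present in G. Then P[X_H = 1] = p^{19} = (1/2)^{19} = 1/524288.
Summing the indicators: E[X] = Σ_H E[X_H] = 262144000000000000000000 · p^{19} = 262144000000000000000000 · 1/524288 = 500000000000000000.
Numerically: E[X] ≈ 5e+17.

E[X] = 262144000000000000000000 · (1/2)^{19} = 500000000000000000 ≈ 5e+17.


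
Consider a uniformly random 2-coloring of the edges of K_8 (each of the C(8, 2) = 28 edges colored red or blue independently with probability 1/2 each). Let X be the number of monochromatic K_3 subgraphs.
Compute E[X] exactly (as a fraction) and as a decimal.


Let X = Σ_S X_S over the C(8, 3) = 56 subsets S of size 3, where X_S = 1 if the K_3 on S is monochromatic.
For a fixed S, the K_3 on S has C(3, 2) = 3 edges. P[all 3 edges red] = (1/2)^3, and likewise for blue, so P[monochromatic] = 2·(1/2)^3 = 2^{1 − 3} = 1/4.
By linearity: E[X] = C(8, 3) · 2^{1 − 3} = 56 · 1/4 = 14.
Numerically: E[X] ≈ 14.000000.

E[X] = C(8,3)·2^(1−C(3,2)) = 14 ≈ 14.000000.


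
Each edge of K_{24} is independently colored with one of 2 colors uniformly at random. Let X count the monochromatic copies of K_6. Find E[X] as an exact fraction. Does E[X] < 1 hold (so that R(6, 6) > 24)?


E[X] = C(24, 6) · 2^{1 − 15} = 134596 · 2^{−14} = 134596/16384.
As a reduced fraction: E[X] = 33649/4096 ≈ 8.2151.
Is E[X] < 1? NO.
Since E[X] ≥ 1, the first-moment bound is inconclusive at n = 24; it does NOT by itself certify R(6, 6) > 24.

E[X] = 33649/4096 ≈ 8.2151; E[X] ≥ 1; first-moment method inconclusive here.


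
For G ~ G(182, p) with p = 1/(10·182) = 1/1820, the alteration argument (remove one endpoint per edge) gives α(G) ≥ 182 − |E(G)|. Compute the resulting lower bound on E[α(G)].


E[|E(G)|] = C(182, 2)·p = 16471 · (1/1820) = 181/20.
E[α(G)] ≥ n − E[|E(G)|] = 182 − 181/20 = 3459/20.
Numerically: ≈ 172.950.
(This is only a lower bound; the true E[α(G)] may be larger.)

E[α(G)] ≥ 3459/20 ≈ 172.950.


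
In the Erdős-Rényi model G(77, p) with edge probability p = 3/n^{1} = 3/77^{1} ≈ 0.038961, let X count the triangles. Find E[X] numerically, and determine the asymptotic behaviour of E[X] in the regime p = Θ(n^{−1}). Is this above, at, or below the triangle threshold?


Number of potential triangles: C(77, 3) = 73150.
Each occurs with probability p³ ≈ (0.038961)³ ≈ 5.9141398e-05.
By linearity: E[X] = C(77, 3)·p³ ≈ 73150 · 5.9141398e-05 ≈ 4.32619.
Here α = 1, so p = 3/n is exactly at the triangle threshold p ~ 1/n. Asymptotically E[X] → c³/6 = 3³/6 = 9/2 ≈ 4.50000, a bounded constant. In this regime the triangle count is asymptotically Poisson(c³/6).

E[X] ≈ 4.32619; in regime p = Θ(1/n^{1}) E[X] stays bounded (at the triangle threshold p ~ 1/n).


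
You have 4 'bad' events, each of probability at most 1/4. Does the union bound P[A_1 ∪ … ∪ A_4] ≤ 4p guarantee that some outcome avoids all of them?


Union bound: P[∪_{i=1}^{4} A_i] ≤ Σ_i P[A_i] ≤ 4·p = 4·(1/4) = 1.
Numerically: 1 ≈ 1.0000.
Is 1 < 1? NO.
Since the bound 1 is ≥ 1, the union bound is uninformative here; it does NOT by itself certify existence.

4·p = 1 ≈ 1.0000; existence NOT certified by the union bound.


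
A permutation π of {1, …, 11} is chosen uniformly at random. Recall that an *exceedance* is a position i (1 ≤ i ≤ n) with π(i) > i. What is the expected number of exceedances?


Write X = Σ_{i=1}^{11} X_i, where X_i = 1_{π(i) > i}.
For each fixed i, π(i) is uniform over {1, …, 11} (marginal of a uniform permutation), so P[π(i) > i] = (n − i)/n. Summing: Σ_{i=1}^{11} (n − i)/n = (0 + 1 + … + 10)/11 = 11(11 − 1)/(2·11) = (11 − 1)/2.
Hence E[X] = Σ_{i=1}^{11} (11 − i)/11 = 5 ≈ 5.000.

E[X] = 5 = 5.000.


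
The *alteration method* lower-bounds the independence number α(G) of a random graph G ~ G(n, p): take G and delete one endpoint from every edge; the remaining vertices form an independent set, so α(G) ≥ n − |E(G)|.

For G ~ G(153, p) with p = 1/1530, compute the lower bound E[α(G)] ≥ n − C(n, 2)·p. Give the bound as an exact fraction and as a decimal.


E[|E(G)|] = C(153, 2)·p = 11628 · (1/1530) = 38/5.
E[α(G)] ≥ n − E[|E(G)|] = 153 − 38/5 = 727/5.
Numerically: ≈ 145.40000.
(This is only a lower bound; the true E[α(G)] may be larger.)

E[α(G)] ≥ 727/5 ≈ 145.40000.


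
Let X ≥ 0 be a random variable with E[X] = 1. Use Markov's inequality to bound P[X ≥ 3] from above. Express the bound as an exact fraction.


μ = E[X] = 1, a = 3.
Markov: P[X ≥ 3] ≤ μ/a = (1)/3 = 1/3.
Numerically: ≈ 0.333.
(Since a = 3 > μ = 1.000, the bound 1/3 is < 1 and informative.)

P[X ≥ 3] ≤ 1/3 ≈ 0.333.


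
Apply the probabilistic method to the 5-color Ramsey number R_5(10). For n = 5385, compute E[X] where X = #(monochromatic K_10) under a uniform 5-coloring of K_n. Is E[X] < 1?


E[X] = C(5385, 10) · 5^{1 − 45} = 5603542957245638044321604098176 · 5^{−44} = 5603542957245638044321604098176/5684341886080801486968994140625.
As a reduced fraction: E[X] = 5603542957245638044321604098176/5684341886080801486968994140625 ≈ 0.98579.
Is E[X] < 1? YES.
Since E[X] < 1, there exists a 5-coloring of K_{5385} with no monochromatic K_10; hence R_5(10) > 5385.

E[X] = 5603542957245638044321604098176/5684341886080801486968994140625 ≈ 0.98579; E[X] < 1, so R_5(10) > 5385.


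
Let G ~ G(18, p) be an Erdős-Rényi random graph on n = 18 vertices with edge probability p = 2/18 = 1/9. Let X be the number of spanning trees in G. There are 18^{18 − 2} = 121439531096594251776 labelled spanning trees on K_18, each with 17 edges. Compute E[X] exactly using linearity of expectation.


K_18 has 18^{18 − 2} = 121439531096594251776 labelled spanning trees.
For each such spanning tree H, let X_H = 1 if all 17 edges of H are present in G. Then P[X_H = 1] = p^{17} = (1/9)^{17} = 1/16677181699666569.
Summing the indicators: E[X] = Σ_H E[X_H] = 121439531096594251776 · p^{17} = 121439531096594251776 · 1/16677181699666569 = 65536/9.
Numerically: E[X] ≈ 7282.

E[X] = 121439531096594251776 · (1/9)^{17} = 65536/9 ≈ 7282.


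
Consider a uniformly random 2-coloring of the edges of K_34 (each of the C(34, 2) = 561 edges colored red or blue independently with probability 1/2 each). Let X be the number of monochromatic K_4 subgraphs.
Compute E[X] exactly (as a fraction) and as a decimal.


Let X = Σ_S X_S over the C(34, 4) = 46376 subsets S of size 4, where X_S = 1 if the K_4 on S is monochromatic.
For a fixed S, the K_4 on S has C(4, 2) = 6 edges. P[all 6 edges red] = (1/2)^6, and likewise for blue, so P[monochromatic] = 2·(1/2)^6 = 2^{1 − 6} = 1/32.
Summing: E[X] = C(34, 4) · 2^{1 − 6} = 46376 · 1/32 = 5797/4.
Numerically: E[X] ≈ 1449.25000.

E[X] = C(34,4)·2^(1−C(4,2)) = 5797/4 ≈ 1449.25000.


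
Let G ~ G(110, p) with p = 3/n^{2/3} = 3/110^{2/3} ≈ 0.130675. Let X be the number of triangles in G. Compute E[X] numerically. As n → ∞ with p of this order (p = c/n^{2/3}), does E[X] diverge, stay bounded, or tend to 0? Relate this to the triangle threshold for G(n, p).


Number of potential triangles: C(110, 3) = 215820.
Each occurs with probability p³ ≈ (0.130675)³ ≈ 2.23140496e-03.
By linearity: E[X] = C(110, 3)·p³ ≈ 215820 · 2.23140496e-03 ≈ 481.581818.
Since α = 2/3 < 1, p = c/n^{2/3} ≫ 1/n is above the triangle threshold p ~ 1/n. Asymptotically E[X] ~ (c³/6)·n^{3(1−α)} = (3³/6)·n^{1} → ∞; triangles are abundant w.h.p.

E[X] ≈ 481.581818; in regime p = Θ(1/n^{2/3}) E[X] diverges (above the triangle threshold p ~ 1/n).


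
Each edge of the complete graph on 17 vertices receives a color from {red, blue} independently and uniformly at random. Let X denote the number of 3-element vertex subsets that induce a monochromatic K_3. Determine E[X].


Let X = Σ_S X_S over the C(17, 3) = 680 subsets S of size 3, where X_S = 1 if the K_3 on S is monochromatic.
For a fixed S, the K_3 on S has C(3, 2) = 3 edges. P[all 3 edges red] = (1/2)^3, and likewise for blue, so P[monochromatic] = 2·(1/2)^3 = 2^{1 − 3} = 1/4.
Summing: E[X] = C(17, 3) · 2^{1 − 3} = 680 · 1/4 = 170.
Numerically: E[X] ≈ 170.000000.

E[X] = C(17,3)·2^(1−C(3,2)) = 170 ≈ 170.000000.


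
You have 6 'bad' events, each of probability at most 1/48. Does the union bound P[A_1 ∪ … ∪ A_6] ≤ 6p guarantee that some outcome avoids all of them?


Union bound: P[∪_{i=1}^{6} A_i] ≤ Σ_i P[A_i] ≤ 6·p = 6·(1/48) = 1/8.
Numerically: 1/8 ≈ 0.125.
Is 1/8 < 1? YES.
Since P[∪ A_i] ≤ 1/8 < 1, the complement has P[∩ A_i^c] ≥ 1 − 1/8 = 7/8 > 0, so some outcome avoids every A_i.

6·p = 1/8 ≈ 0.125; existence CERTIFIED by the union bound.


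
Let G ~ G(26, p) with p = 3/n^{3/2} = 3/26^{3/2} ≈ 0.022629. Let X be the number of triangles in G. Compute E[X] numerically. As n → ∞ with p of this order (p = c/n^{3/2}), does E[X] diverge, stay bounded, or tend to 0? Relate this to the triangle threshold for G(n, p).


Number of potential triangles: C(26, 3) = 2600.
Each occurs with probability p³ ≈ (0.022629)³ ≈ 1.1587339e-05.
By linearity: E[X] = C(26, 3)·p³ ≈ 2600 · 1.1587339e-05 ≈ 0.03013.
Since α = 3/2 > 1, p = c/n^{3/2} = o(1/n) is below the triangle threshold p ~ 1/n. Asymptotically E[X] ~ (c³/6)·n^{3(1−α)} = (3³/6)·n^{-1.5} → 0, so by Markov's inequality G has no triangles w.h.p.

E[X] ≈ 0.03013; in regime p = Θ(1/n^{3/2}) E[X] tends to 0 (below the triangle threshold p ~ 1/n).


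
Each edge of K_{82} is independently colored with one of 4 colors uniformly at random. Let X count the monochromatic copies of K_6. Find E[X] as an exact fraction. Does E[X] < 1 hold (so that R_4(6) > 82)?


E[X] = C(82, 6) · 4^{1 − 15} = 350161812 · 4^{−14} = 350161812/268435456.
As a reduced fraction: E[X] = 87540453/67108864 ≈ 1.304454.
Is E[X] < 1? NO.
Since E[X] ≥ 1, the first-moment bound is inconclusive at n = 82; it does NOT by itself certify R_4(6) > 82.

E[X] = 87540453/67108864 ≈ 1.304454; E[X] ≥ 1; first-moment method inconclusive here.


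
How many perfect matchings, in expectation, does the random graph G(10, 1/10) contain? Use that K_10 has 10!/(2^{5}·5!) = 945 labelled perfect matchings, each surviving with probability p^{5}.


K_10 has 10!/(2^{5}·5!) = 945 labelled perfect matchings.
For each such perfect matching H, let X_H = 1 if all 5 edges of H are present in G. Then P[X_H = 1] = p^{5} = (1/10)^{5} = 1/100000.
Summing the indicators: E[X] = Σ_H E[X_H] = 945 · p^{5} = 945 · 1/100000 = 189/20000.
Numerically: E[X] ≈ 0.00945.

E[X] = 945 · (1/10)^{5} = 189/20000 ≈ 0.00945.
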